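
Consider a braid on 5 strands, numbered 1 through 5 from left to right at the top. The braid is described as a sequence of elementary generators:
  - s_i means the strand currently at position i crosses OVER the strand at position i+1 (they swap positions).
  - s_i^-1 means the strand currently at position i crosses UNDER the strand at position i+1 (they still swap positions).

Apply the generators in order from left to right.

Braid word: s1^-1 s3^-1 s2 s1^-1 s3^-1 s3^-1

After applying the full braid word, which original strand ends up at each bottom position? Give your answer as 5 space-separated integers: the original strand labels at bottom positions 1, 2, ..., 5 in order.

Gen 1 (s1^-1): strand 1 crosses under strand 2. Perm now: [2 1 3 4 5]
Gen 2 (s3^-1): strand 3 crosses under strand 4. Perm now: [2 1 4 3 5]
Gen 3 (s2): strand 1 crosses over strand 4. Perm now: [2 4 1 3 5]
Gen 4 (s1^-1): strand 2 crosses under strand 4. Perm now: [4 2 1 3 5]
Gen 5 (s3^-1): strand 1 crosses under strand 3. Perm now: [4 2 3 1 5]
Gen 6 (s3^-1): strand 3 crosses under strand 1. Perm now: [4 2 1 3 5]

Answer: 4 2 1 3 5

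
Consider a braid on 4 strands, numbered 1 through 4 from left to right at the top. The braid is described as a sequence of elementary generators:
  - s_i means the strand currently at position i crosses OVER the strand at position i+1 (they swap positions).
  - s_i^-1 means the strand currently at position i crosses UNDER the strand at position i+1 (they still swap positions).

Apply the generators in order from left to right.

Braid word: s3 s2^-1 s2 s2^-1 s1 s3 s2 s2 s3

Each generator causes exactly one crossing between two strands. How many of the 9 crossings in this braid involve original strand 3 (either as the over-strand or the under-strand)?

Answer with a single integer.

Gen 1: crossing 3x4. Involves strand 3? yes. Count so far: 1
Gen 2: crossing 2x4. Involves strand 3? no. Count so far: 1
Gen 3: crossing 4x2. Involves strand 3? no. Count so far: 1
Gen 4: crossing 2x4. Involves strand 3? no. Count so far: 1
Gen 5: crossing 1x4. Involves strand 3? no. Count so far: 1
Gen 6: crossing 2x3. Involves strand 3? yes. Count so far: 2
Gen 7: crossing 1x3. Involves strand 3? yes. Count so far: 3
Gen 8: crossing 3x1. Involves strand 3? yes. Count so far: 4
Gen 9: crossing 3x2. Involves strand 3? yes. Count so far: 5

Answer: 5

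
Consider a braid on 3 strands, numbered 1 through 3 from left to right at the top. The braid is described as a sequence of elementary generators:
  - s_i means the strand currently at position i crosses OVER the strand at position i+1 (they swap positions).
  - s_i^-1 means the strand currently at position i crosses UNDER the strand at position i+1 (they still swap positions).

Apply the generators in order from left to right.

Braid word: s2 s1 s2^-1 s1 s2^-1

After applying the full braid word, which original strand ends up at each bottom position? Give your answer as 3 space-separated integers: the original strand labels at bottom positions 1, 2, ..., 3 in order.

Gen 1 (s2): strand 2 crosses over strand 3. Perm now: [1 3 2]
Gen 2 (s1): strand 1 crosses over strand 3. Perm now: [3 1 2]
Gen 3 (s2^-1): strand 1 crosses under strand 2. Perm now: [3 2 1]
Gen 4 (s1): strand 3 crosses over strand 2. Perm now: [2 3 1]
Gen 5 (s2^-1): strand 3 crosses under strand 1. Perm now: [2 1 3]

Answer: 2 1 3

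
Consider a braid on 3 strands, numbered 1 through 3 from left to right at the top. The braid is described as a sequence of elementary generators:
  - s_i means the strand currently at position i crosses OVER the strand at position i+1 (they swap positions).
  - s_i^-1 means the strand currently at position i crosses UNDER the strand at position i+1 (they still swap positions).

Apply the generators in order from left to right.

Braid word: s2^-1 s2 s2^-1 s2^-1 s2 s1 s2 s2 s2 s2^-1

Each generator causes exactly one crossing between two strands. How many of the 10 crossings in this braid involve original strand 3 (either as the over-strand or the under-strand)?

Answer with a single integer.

Answer: 6

Derivation:
Gen 1: crossing 2x3. Involves strand 3? yes. Count so far: 1
Gen 2: crossing 3x2. Involves strand 3? yes. Count so far: 2
Gen 3: crossing 2x3. Involves strand 3? yes. Count so far: 3
Gen 4: crossing 3x2. Involves strand 3? yes. Count so far: 4
Gen 5: crossing 2x3. Involves strand 3? yes. Count so far: 5
Gen 6: crossing 1x3. Involves strand 3? yes. Count so far: 6
Gen 7: crossing 1x2. Involves strand 3? no. Count so far: 6
Gen 8: crossing 2x1. Involves strand 3? no. Count so far: 6
Gen 9: crossing 1x2. Involves strand 3? no. Count so far: 6
Gen 10: crossing 2x1. Involves strand 3? no. Count so far: 6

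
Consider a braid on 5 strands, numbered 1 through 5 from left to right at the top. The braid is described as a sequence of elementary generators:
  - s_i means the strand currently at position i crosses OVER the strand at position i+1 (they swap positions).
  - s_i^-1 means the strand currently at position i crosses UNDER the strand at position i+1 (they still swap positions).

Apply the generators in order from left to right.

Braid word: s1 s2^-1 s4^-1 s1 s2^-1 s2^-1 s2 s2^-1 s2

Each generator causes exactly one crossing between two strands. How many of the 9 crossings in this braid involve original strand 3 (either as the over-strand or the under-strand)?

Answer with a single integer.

Answer: 2

Derivation:
Gen 1: crossing 1x2. Involves strand 3? no. Count so far: 0
Gen 2: crossing 1x3. Involves strand 3? yes. Count so far: 1
Gen 3: crossing 4x5. Involves strand 3? no. Count so far: 1
Gen 4: crossing 2x3. Involves strand 3? yes. Count so far: 2
Gen 5: crossing 2x1. Involves strand 3? no. Count so far: 2
Gen 6: crossing 1x2. Involves strand 3? no. Count so far: 2
Gen 7: crossing 2x1. Involves strand 3? no. Count so far: 2
Gen 8: crossing 1x2. Involves strand 3? no. Count so far: 2
Gen 9: crossing 2x1. Involves strand 3? no. Count so far: 2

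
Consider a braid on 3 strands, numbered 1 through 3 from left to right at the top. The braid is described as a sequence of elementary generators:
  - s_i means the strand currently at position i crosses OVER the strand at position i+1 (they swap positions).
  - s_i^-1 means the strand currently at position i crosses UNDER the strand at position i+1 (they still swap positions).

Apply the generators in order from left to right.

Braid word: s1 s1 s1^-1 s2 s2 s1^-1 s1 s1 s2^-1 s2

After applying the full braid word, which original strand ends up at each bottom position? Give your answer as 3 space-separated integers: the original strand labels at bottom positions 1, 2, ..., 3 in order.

Gen 1 (s1): strand 1 crosses over strand 2. Perm now: [2 1 3]
Gen 2 (s1): strand 2 crosses over strand 1. Perm now: [1 2 3]
Gen 3 (s1^-1): strand 1 crosses under strand 2. Perm now: [2 1 3]
Gen 4 (s2): strand 1 crosses over strand 3. Perm now: [2 3 1]
Gen 5 (s2): strand 3 crosses over strand 1. Perm now: [2 1 3]
Gen 6 (s1^-1): strand 2 crosses under strand 1. Perm now: [1 2 3]
Gen 7 (s1): strand 1 crosses over strand 2. Perm now: [2 1 3]
Gen 8 (s1): strand 2 crosses over strand 1. Perm now: [1 2 3]
Gen 9 (s2^-1): strand 2 crosses under strand 3. Perm now: [1 3 2]
Gen 10 (s2): strand 3 crosses over strand 2. Perm now: [1 2 3]

Answer: 1 2 3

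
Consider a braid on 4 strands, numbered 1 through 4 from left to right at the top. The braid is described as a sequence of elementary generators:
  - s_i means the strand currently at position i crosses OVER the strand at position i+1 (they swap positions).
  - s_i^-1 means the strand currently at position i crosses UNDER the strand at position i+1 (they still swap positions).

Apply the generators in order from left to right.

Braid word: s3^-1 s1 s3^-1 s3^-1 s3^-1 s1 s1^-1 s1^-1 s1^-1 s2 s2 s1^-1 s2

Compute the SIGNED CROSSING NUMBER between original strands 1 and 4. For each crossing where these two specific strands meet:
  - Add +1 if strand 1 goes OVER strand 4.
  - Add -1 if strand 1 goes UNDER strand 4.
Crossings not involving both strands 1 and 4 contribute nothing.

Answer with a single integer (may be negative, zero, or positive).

Gen 1: crossing 3x4. Both 1&4? no. Sum: 0
Gen 2: crossing 1x2. Both 1&4? no. Sum: 0
Gen 3: crossing 4x3. Both 1&4? no. Sum: 0
Gen 4: crossing 3x4. Both 1&4? no. Sum: 0
Gen 5: crossing 4x3. Both 1&4? no. Sum: 0
Gen 6: crossing 2x1. Both 1&4? no. Sum: 0
Gen 7: crossing 1x2. Both 1&4? no. Sum: 0
Gen 8: crossing 2x1. Both 1&4? no. Sum: 0
Gen 9: crossing 1x2. Both 1&4? no. Sum: 0
Gen 10: crossing 1x3. Both 1&4? no. Sum: 0
Gen 11: crossing 3x1. Both 1&4? no. Sum: 0
Gen 12: crossing 2x1. Both 1&4? no. Sum: 0
Gen 13: crossing 2x3. Both 1&4? no. Sum: 0

Answer: 0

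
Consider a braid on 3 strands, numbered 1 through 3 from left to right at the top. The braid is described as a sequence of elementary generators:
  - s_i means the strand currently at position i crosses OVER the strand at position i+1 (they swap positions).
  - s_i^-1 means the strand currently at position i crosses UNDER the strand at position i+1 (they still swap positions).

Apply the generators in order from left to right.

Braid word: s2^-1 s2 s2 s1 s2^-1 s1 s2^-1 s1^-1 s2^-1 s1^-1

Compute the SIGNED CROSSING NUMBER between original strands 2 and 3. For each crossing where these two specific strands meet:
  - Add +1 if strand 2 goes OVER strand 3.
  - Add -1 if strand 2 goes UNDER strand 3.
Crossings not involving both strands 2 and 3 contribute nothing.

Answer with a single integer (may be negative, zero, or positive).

Answer: -3

Derivation:
Gen 1: 2 under 3. Both 2&3? yes. Contrib: -1. Sum: -1
Gen 2: 3 over 2. Both 2&3? yes. Contrib: -1. Sum: -2
Gen 3: 2 over 3. Both 2&3? yes. Contrib: +1. Sum: -1
Gen 4: crossing 1x3. Both 2&3? no. Sum: -1
Gen 5: crossing 1x2. Both 2&3? no. Sum: -1
Gen 6: 3 over 2. Both 2&3? yes. Contrib: -1. Sum: -2
Gen 7: crossing 3x1. Both 2&3? no. Sum: -2
Gen 8: crossing 2x1. Both 2&3? no. Sum: -2
Gen 9: 2 under 3. Both 2&3? yes. Contrib: -1. Sum: -3
Gen 10: crossing 1x3. Both 2&3? no. Sum: -3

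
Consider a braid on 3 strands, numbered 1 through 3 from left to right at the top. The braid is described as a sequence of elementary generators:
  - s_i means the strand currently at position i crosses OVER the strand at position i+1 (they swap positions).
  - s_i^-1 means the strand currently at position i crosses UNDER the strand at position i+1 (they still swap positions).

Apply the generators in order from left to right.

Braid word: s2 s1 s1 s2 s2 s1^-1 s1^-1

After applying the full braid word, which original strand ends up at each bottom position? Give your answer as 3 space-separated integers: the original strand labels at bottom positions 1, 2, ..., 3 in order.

Answer: 1 3 2

Derivation:
Gen 1 (s2): strand 2 crosses over strand 3. Perm now: [1 3 2]
Gen 2 (s1): strand 1 crosses over strand 3. Perm now: [3 1 2]
Gen 3 (s1): strand 3 crosses over strand 1. Perm now: [1 3 2]
Gen 4 (s2): strand 3 crosses over strand 2. Perm now: [1 2 3]
Gen 5 (s2): strand 2 crosses over strand 3. Perm now: [1 3 2]
Gen 6 (s1^-1): strand 1 crosses under strand 3. Perm now: [3 1 2]
Gen 7 (s1^-1): strand 3 crosses under strand 1. Perm now: [1 3 2]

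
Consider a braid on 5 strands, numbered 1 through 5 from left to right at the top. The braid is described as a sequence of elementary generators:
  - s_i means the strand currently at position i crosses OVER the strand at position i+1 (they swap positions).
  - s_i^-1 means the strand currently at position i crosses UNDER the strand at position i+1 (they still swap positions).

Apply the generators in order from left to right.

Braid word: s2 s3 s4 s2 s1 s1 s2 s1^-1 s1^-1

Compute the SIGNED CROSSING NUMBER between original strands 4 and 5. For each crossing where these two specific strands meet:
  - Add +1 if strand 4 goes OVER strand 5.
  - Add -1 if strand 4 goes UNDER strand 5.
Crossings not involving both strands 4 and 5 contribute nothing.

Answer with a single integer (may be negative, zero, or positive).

Gen 1: crossing 2x3. Both 4&5? no. Sum: 0
Gen 2: crossing 2x4. Both 4&5? no. Sum: 0
Gen 3: crossing 2x5. Both 4&5? no. Sum: 0
Gen 4: crossing 3x4. Both 4&5? no. Sum: 0
Gen 5: crossing 1x4. Both 4&5? no. Sum: 0
Gen 6: crossing 4x1. Both 4&5? no. Sum: 0
Gen 7: crossing 4x3. Both 4&5? no. Sum: 0
Gen 8: crossing 1x3. Both 4&5? no. Sum: 0
Gen 9: crossing 3x1. Both 4&5? no. Sum: 0

Answer: 0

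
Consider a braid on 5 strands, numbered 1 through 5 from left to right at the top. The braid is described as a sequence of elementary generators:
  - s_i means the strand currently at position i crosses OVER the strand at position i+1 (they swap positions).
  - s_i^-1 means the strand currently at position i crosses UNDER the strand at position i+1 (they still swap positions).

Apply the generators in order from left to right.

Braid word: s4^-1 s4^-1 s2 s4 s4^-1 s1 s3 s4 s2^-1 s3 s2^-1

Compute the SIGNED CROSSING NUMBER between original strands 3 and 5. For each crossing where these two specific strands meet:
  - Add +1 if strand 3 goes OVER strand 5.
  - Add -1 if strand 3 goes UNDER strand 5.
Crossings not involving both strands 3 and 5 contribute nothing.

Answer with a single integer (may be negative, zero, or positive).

Answer: 0

Derivation:
Gen 1: crossing 4x5. Both 3&5? no. Sum: 0
Gen 2: crossing 5x4. Both 3&5? no. Sum: 0
Gen 3: crossing 2x3. Both 3&5? no. Sum: 0
Gen 4: crossing 4x5. Both 3&5? no. Sum: 0
Gen 5: crossing 5x4. Both 3&5? no. Sum: 0
Gen 6: crossing 1x3. Both 3&5? no. Sum: 0
Gen 7: crossing 2x4. Both 3&5? no. Sum: 0
Gen 8: crossing 2x5. Both 3&5? no. Sum: 0
Gen 9: crossing 1x4. Both 3&5? no. Sum: 0
Gen 10: crossing 1x5. Both 3&5? no. Sum: 0
Gen 11: crossing 4x5. Both 3&5? no. Sum: 0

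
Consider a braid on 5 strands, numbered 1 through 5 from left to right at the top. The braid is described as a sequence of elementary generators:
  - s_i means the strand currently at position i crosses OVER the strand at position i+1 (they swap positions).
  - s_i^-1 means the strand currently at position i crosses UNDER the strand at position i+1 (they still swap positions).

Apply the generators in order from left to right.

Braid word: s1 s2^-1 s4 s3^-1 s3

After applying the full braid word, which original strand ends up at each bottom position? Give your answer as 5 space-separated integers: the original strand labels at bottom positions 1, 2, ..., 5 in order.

Gen 1 (s1): strand 1 crosses over strand 2. Perm now: [2 1 3 4 5]
Gen 2 (s2^-1): strand 1 crosses under strand 3. Perm now: [2 3 1 4 5]
Gen 3 (s4): strand 4 crosses over strand 5. Perm now: [2 3 1 5 4]
Gen 4 (s3^-1): strand 1 crosses under strand 5. Perm now: [2 3 5 1 4]
Gen 5 (s3): strand 5 crosses over strand 1. Perm now: [2 3 1 5 4]

Answer: 2 3 1 5 4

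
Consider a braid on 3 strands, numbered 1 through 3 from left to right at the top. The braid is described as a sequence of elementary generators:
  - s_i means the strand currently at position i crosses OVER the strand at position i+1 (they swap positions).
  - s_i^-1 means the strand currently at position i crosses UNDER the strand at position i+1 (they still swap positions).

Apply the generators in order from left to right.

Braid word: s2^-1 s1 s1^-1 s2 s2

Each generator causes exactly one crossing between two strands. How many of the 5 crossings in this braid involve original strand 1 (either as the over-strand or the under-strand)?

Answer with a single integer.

Gen 1: crossing 2x3. Involves strand 1? no. Count so far: 0
Gen 2: crossing 1x3. Involves strand 1? yes. Count so far: 1
Gen 3: crossing 3x1. Involves strand 1? yes. Count so far: 2
Gen 4: crossing 3x2. Involves strand 1? no. Count so far: 2
Gen 5: crossing 2x3. Involves strand 1? no. Count so far: 2

Answer: 2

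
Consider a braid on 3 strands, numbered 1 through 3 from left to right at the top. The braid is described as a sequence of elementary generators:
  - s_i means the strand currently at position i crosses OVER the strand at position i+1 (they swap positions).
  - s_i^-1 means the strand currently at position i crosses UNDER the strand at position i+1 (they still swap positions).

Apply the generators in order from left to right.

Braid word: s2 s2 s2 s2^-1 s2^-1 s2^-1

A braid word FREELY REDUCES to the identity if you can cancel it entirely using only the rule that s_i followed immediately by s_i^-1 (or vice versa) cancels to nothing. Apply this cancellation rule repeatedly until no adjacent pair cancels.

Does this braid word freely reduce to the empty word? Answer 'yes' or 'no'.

Answer: yes

Derivation:
Gen 1 (s2): push. Stack: [s2]
Gen 2 (s2): push. Stack: [s2 s2]
Gen 3 (s2): push. Stack: [s2 s2 s2]
Gen 4 (s2^-1): cancels prior s2. Stack: [s2 s2]
Gen 5 (s2^-1): cancels prior s2. Stack: [s2]
Gen 6 (s2^-1): cancels prior s2. Stack: []
Reduced word: (empty)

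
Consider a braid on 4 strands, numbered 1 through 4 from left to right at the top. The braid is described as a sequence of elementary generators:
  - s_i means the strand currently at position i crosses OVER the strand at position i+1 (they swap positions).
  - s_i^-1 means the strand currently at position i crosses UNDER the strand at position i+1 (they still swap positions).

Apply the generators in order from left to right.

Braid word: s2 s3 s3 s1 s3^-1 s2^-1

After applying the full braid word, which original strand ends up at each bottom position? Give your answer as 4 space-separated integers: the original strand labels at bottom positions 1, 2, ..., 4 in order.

Gen 1 (s2): strand 2 crosses over strand 3. Perm now: [1 3 2 4]
Gen 2 (s3): strand 2 crosses over strand 4. Perm now: [1 3 4 2]
Gen 3 (s3): strand 4 crosses over strand 2. Perm now: [1 3 2 4]
Gen 4 (s1): strand 1 crosses over strand 3. Perm now: [3 1 2 4]
Gen 5 (s3^-1): strand 2 crosses under strand 4. Perm now: [3 1 4 2]
Gen 6 (s2^-1): strand 1 crosses under strand 4. Perm now: [3 4 1 2]

Answer: 3 4 1 2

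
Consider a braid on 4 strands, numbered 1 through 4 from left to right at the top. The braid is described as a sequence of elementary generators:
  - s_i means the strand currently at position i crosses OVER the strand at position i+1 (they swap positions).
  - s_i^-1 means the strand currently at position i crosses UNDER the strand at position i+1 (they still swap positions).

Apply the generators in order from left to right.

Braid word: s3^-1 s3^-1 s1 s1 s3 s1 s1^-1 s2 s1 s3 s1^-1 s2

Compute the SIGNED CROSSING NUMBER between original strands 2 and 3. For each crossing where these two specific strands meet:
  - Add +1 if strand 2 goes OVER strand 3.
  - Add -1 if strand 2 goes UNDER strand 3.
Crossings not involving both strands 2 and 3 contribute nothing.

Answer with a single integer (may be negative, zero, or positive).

Gen 1: crossing 3x4. Both 2&3? no. Sum: 0
Gen 2: crossing 4x3. Both 2&3? no. Sum: 0
Gen 3: crossing 1x2. Both 2&3? no. Sum: 0
Gen 4: crossing 2x1. Both 2&3? no. Sum: 0
Gen 5: crossing 3x4. Both 2&3? no. Sum: 0
Gen 6: crossing 1x2. Both 2&3? no. Sum: 0
Gen 7: crossing 2x1. Both 2&3? no. Sum: 0
Gen 8: crossing 2x4. Both 2&3? no. Sum: 0
Gen 9: crossing 1x4. Both 2&3? no. Sum: 0
Gen 10: 2 over 3. Both 2&3? yes. Contrib: +1. Sum: 1
Gen 11: crossing 4x1. Both 2&3? no. Sum: 1
Gen 12: crossing 4x3. Both 2&3? no. Sum: 1

Answer: 1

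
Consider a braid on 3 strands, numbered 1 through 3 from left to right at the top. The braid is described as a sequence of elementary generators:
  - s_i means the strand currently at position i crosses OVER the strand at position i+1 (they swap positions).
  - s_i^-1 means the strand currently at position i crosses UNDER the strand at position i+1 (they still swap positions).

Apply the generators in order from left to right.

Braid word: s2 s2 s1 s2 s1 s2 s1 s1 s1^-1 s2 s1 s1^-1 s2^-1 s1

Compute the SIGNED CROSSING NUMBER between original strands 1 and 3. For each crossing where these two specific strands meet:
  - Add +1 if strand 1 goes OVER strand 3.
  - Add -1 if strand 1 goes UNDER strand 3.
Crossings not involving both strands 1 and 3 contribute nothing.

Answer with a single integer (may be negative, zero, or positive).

Gen 1: crossing 2x3. Both 1&3? no. Sum: 0
Gen 2: crossing 3x2. Both 1&3? no. Sum: 0
Gen 3: crossing 1x2. Both 1&3? no. Sum: 0
Gen 4: 1 over 3. Both 1&3? yes. Contrib: +1. Sum: 1
Gen 5: crossing 2x3. Both 1&3? no. Sum: 1
Gen 6: crossing 2x1. Both 1&3? no. Sum: 1
Gen 7: 3 over 1. Both 1&3? yes. Contrib: -1. Sum: 0
Gen 8: 1 over 3. Both 1&3? yes. Contrib: +1. Sum: 1
Gen 9: 3 under 1. Both 1&3? yes. Contrib: +1. Sum: 2
Gen 10: crossing 3x2. Both 1&3? no. Sum: 2
Gen 11: crossing 1x2. Both 1&3? no. Sum: 2
Gen 12: crossing 2x1. Both 1&3? no. Sum: 2
Gen 13: crossing 2x3. Both 1&3? no. Sum: 2
Gen 14: 1 over 3. Both 1&3? yes. Contrib: +1. Sum: 3

Answer: 3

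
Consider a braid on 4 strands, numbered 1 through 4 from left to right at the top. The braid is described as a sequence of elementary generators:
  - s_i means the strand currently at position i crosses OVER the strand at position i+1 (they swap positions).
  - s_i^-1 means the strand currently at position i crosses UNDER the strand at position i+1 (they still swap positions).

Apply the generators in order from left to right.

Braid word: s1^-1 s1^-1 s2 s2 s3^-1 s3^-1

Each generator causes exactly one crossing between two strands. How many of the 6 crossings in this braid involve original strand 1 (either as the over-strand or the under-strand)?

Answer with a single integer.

Answer: 2

Derivation:
Gen 1: crossing 1x2. Involves strand 1? yes. Count so far: 1
Gen 2: crossing 2x1. Involves strand 1? yes. Count so far: 2
Gen 3: crossing 2x3. Involves strand 1? no. Count so far: 2
Gen 4: crossing 3x2. Involves strand 1? no. Count so far: 2
Gen 5: crossing 3x4. Involves strand 1? no. Count so far: 2
Gen 6: crossing 4x3. Involves strand 1? no. Count so far: 2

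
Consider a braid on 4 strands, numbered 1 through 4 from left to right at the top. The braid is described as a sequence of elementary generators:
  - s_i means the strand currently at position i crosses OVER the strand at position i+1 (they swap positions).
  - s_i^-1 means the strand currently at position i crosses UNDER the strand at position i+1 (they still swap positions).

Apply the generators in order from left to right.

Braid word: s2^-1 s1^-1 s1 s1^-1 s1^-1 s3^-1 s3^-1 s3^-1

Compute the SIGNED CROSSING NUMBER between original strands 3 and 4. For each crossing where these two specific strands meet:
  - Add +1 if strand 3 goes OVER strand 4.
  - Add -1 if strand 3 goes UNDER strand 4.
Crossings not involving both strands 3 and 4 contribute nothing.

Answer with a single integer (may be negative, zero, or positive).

Gen 1: crossing 2x3. Both 3&4? no. Sum: 0
Gen 2: crossing 1x3. Both 3&4? no. Sum: 0
Gen 3: crossing 3x1. Both 3&4? no. Sum: 0
Gen 4: crossing 1x3. Both 3&4? no. Sum: 0
Gen 5: crossing 3x1. Both 3&4? no. Sum: 0
Gen 6: crossing 2x4. Both 3&4? no. Sum: 0
Gen 7: crossing 4x2. Both 3&4? no. Sum: 0
Gen 8: crossing 2x4. Both 3&4? no. Sum: 0

Answer: 0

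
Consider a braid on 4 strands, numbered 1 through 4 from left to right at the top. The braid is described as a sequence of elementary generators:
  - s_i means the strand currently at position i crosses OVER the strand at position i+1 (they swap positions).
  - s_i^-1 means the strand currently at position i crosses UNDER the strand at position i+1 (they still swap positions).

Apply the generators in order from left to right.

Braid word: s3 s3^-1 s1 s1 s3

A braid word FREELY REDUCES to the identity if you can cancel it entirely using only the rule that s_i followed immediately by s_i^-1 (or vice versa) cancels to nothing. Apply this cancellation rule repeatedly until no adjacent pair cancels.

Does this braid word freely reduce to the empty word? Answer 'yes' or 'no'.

Answer: no

Derivation:
Gen 1 (s3): push. Stack: [s3]
Gen 2 (s3^-1): cancels prior s3. Stack: []
Gen 3 (s1): push. Stack: [s1]
Gen 4 (s1): push. Stack: [s1 s1]
Gen 5 (s3): push. Stack: [s1 s1 s3]
Reduced word: s1 s1 s3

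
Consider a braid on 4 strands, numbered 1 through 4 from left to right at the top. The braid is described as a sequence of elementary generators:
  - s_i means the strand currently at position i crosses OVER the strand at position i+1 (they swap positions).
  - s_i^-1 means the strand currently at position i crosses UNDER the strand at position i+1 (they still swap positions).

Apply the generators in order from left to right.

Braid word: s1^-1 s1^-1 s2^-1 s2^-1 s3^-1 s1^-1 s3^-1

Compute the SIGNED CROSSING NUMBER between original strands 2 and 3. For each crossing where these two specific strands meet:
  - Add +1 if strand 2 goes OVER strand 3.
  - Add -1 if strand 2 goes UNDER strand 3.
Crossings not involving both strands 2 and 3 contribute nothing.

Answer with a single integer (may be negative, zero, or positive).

Gen 1: crossing 1x2. Both 2&3? no. Sum: 0
Gen 2: crossing 2x1. Both 2&3? no. Sum: 0
Gen 3: 2 under 3. Both 2&3? yes. Contrib: -1. Sum: -1
Gen 4: 3 under 2. Both 2&3? yes. Contrib: +1. Sum: 0
Gen 5: crossing 3x4. Both 2&3? no. Sum: 0
Gen 6: crossing 1x2. Both 2&3? no. Sum: 0
Gen 7: crossing 4x3. Both 2&3? no. Sum: 0

Answer: 0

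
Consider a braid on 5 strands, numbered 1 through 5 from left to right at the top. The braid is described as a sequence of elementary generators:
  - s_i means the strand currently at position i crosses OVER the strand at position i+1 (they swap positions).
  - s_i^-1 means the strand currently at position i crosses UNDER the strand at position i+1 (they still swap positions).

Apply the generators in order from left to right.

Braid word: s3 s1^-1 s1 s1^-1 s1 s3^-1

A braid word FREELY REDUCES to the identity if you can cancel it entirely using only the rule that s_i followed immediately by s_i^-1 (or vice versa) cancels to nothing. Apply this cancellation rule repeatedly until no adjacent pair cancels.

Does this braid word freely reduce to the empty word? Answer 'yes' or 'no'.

Gen 1 (s3): push. Stack: [s3]
Gen 2 (s1^-1): push. Stack: [s3 s1^-1]
Gen 3 (s1): cancels prior s1^-1. Stack: [s3]
Gen 4 (s1^-1): push. Stack: [s3 s1^-1]
Gen 5 (s1): cancels prior s1^-1. Stack: [s3]
Gen 6 (s3^-1): cancels prior s3. Stack: []
Reduced word: (empty)

Answer: yes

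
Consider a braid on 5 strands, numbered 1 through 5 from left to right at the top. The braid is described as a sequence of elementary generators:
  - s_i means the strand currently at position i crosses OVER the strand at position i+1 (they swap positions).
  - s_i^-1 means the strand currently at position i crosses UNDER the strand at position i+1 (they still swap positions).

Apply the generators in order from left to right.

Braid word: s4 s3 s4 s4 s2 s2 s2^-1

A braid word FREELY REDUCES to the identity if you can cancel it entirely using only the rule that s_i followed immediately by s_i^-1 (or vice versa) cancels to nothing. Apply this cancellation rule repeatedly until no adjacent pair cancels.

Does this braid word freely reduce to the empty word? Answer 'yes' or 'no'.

Gen 1 (s4): push. Stack: [s4]
Gen 2 (s3): push. Stack: [s4 s3]
Gen 3 (s4): push. Stack: [s4 s3 s4]
Gen 4 (s4): push. Stack: [s4 s3 s4 s4]
Gen 5 (s2): push. Stack: [s4 s3 s4 s4 s2]
Gen 6 (s2): push. Stack: [s4 s3 s4 s4 s2 s2]
Gen 7 (s2^-1): cancels prior s2. Stack: [s4 s3 s4 s4 s2]
Reduced word: s4 s3 s4 s4 s2

Answer: no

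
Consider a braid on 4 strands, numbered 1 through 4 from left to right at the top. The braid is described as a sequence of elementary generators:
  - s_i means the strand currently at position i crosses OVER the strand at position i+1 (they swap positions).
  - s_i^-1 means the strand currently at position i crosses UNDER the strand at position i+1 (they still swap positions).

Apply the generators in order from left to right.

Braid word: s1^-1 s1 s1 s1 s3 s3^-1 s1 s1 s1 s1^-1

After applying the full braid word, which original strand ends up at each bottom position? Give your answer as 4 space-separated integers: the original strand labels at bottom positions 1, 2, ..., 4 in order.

Answer: 1 2 3 4

Derivation:
Gen 1 (s1^-1): strand 1 crosses under strand 2. Perm now: [2 1 3 4]
Gen 2 (s1): strand 2 crosses over strand 1. Perm now: [1 2 3 4]
Gen 3 (s1): strand 1 crosses over strand 2. Perm now: [2 1 3 4]
Gen 4 (s1): strand 2 crosses over strand 1. Perm now: [1 2 3 4]
Gen 5 (s3): strand 3 crosses over strand 4. Perm now: [1 2 4 3]
Gen 6 (s3^-1): strand 4 crosses under strand 3. Perm now: [1 2 3 4]
Gen 7 (s1): strand 1 crosses over strand 2. Perm now: [2 1 3 4]
Gen 8 (s1): strand 2 crosses over strand 1. Perm now: [1 2 3 4]
Gen 9 (s1): strand 1 crosses over strand 2. Perm now: [2 1 3 4]
Gen 10 (s1^-1): strand 2 crosses under strand 1. Perm now: [1 2 3 4]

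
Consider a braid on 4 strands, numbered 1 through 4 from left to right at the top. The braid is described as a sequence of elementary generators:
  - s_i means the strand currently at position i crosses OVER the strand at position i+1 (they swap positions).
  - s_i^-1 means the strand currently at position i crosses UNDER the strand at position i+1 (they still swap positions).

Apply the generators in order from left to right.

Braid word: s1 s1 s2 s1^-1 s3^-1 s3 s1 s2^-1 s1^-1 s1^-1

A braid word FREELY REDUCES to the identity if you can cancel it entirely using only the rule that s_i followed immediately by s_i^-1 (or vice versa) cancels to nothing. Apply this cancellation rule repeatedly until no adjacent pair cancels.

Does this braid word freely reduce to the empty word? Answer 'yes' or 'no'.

Gen 1 (s1): push. Stack: [s1]
Gen 2 (s1): push. Stack: [s1 s1]
Gen 3 (s2): push. Stack: [s1 s1 s2]
Gen 4 (s1^-1): push. Stack: [s1 s1 s2 s1^-1]
Gen 5 (s3^-1): push. Stack: [s1 s1 s2 s1^-1 s3^-1]
Gen 6 (s3): cancels prior s3^-1. Stack: [s1 s1 s2 s1^-1]
Gen 7 (s1): cancels prior s1^-1. Stack: [s1 s1 s2]
Gen 8 (s2^-1): cancels prior s2. Stack: [s1 s1]
Gen 9 (s1^-1): cancels prior s1. Stack: [s1]
Gen 10 (s1^-1): cancels prior s1. Stack: []
Reduced word: (empty)

Answer: yes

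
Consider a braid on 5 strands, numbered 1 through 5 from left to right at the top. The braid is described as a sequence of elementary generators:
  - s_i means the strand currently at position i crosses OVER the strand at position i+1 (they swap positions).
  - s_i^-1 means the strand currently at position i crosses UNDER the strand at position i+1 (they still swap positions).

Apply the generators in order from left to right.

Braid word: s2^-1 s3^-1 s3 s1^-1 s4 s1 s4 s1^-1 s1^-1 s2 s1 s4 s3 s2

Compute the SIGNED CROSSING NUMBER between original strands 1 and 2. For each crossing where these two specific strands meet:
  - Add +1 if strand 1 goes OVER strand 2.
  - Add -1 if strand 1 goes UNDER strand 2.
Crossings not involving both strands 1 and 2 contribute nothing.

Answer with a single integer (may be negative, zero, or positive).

Gen 1: crossing 2x3. Both 1&2? no. Sum: 0
Gen 2: crossing 2x4. Both 1&2? no. Sum: 0
Gen 3: crossing 4x2. Both 1&2? no. Sum: 0
Gen 4: crossing 1x3. Both 1&2? no. Sum: 0
Gen 5: crossing 4x5. Both 1&2? no. Sum: 0
Gen 6: crossing 3x1. Both 1&2? no. Sum: 0
Gen 7: crossing 5x4. Both 1&2? no. Sum: 0
Gen 8: crossing 1x3. Both 1&2? no. Sum: 0
Gen 9: crossing 3x1. Both 1&2? no. Sum: 0
Gen 10: crossing 3x2. Both 1&2? no. Sum: 0
Gen 11: 1 over 2. Both 1&2? yes. Contrib: +1. Sum: 1
Gen 12: crossing 4x5. Both 1&2? no. Sum: 1
Gen 13: crossing 3x5. Both 1&2? no. Sum: 1
Gen 14: crossing 1x5. Both 1&2? no. Sum: 1

Answer: 1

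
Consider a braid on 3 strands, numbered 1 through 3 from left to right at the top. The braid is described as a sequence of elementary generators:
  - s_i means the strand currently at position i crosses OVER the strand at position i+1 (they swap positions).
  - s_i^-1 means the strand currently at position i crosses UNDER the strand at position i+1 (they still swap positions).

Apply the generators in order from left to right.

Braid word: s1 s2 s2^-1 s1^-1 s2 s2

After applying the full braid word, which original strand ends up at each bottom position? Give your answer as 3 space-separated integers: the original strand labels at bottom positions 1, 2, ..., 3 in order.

Gen 1 (s1): strand 1 crosses over strand 2. Perm now: [2 1 3]
Gen 2 (s2): strand 1 crosses over strand 3. Perm now: [2 3 1]
Gen 3 (s2^-1): strand 3 crosses under strand 1. Perm now: [2 1 3]
Gen 4 (s1^-1): strand 2 crosses under strand 1. Perm now: [1 2 3]
Gen 5 (s2): strand 2 crosses over strand 3. Perm now: [1 3 2]
Gen 6 (s2): strand 3 crosses over strand 2. Perm now: [1 2 3]

Answer: 1 2 3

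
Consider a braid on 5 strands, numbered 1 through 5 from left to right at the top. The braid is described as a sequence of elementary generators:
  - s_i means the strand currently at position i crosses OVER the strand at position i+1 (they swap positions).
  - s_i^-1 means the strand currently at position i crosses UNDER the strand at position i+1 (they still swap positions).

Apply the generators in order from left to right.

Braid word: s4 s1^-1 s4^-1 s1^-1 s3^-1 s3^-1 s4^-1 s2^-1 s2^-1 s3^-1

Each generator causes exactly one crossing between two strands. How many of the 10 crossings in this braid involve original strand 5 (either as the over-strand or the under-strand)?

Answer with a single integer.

Answer: 4

Derivation:
Gen 1: crossing 4x5. Involves strand 5? yes. Count so far: 1
Gen 2: crossing 1x2. Involves strand 5? no. Count so far: 1
Gen 3: crossing 5x4. Involves strand 5? yes. Count so far: 2
Gen 4: crossing 2x1. Involves strand 5? no. Count so far: 2
Gen 5: crossing 3x4. Involves strand 5? no. Count so far: 2
Gen 6: crossing 4x3. Involves strand 5? no. Count so far: 2
Gen 7: crossing 4x5. Involves strand 5? yes. Count so far: 3
Gen 8: crossing 2x3. Involves strand 5? no. Count so far: 3
Gen 9: crossing 3x2. Involves strand 5? no. Count so far: 3
Gen 10: crossing 3x5. Involves strand 5? yes. Count so far: 4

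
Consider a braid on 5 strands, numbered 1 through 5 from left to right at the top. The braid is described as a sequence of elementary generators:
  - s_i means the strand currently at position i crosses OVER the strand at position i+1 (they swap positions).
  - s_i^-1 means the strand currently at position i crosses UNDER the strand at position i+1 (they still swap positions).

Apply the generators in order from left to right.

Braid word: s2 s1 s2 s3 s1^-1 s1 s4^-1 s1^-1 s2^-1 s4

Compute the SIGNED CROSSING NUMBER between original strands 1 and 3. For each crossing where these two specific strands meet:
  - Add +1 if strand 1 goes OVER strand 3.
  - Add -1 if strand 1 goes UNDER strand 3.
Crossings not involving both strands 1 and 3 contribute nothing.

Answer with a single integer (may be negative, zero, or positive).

Gen 1: crossing 2x3. Both 1&3? no. Sum: 0
Gen 2: 1 over 3. Both 1&3? yes. Contrib: +1. Sum: 1
Gen 3: crossing 1x2. Both 1&3? no. Sum: 1
Gen 4: crossing 1x4. Both 1&3? no. Sum: 1
Gen 5: crossing 3x2. Both 1&3? no. Sum: 1
Gen 6: crossing 2x3. Both 1&3? no. Sum: 1
Gen 7: crossing 1x5. Both 1&3? no. Sum: 1
Gen 8: crossing 3x2. Both 1&3? no. Sum: 1
Gen 9: crossing 3x4. Both 1&3? no. Sum: 1
Gen 10: crossing 5x1. Both 1&3? no. Sum: 1

Answer: 1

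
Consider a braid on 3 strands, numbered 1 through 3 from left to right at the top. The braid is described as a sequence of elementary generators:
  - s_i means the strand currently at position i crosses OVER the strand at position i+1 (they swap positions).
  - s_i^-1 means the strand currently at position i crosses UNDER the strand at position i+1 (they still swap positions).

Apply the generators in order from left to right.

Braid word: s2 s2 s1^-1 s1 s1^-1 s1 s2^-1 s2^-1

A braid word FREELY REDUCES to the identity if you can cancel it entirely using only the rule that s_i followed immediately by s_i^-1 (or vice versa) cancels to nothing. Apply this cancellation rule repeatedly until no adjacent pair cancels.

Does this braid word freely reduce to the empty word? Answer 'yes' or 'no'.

Gen 1 (s2): push. Stack: [s2]
Gen 2 (s2): push. Stack: [s2 s2]
Gen 3 (s1^-1): push. Stack: [s2 s2 s1^-1]
Gen 4 (s1): cancels prior s1^-1. Stack: [s2 s2]
Gen 5 (s1^-1): push. Stack: [s2 s2 s1^-1]
Gen 6 (s1): cancels prior s1^-1. Stack: [s2 s2]
Gen 7 (s2^-1): cancels prior s2. Stack: [s2]
Gen 8 (s2^-1): cancels prior s2. Stack: []
Reduced word: (empty)

Answer: yes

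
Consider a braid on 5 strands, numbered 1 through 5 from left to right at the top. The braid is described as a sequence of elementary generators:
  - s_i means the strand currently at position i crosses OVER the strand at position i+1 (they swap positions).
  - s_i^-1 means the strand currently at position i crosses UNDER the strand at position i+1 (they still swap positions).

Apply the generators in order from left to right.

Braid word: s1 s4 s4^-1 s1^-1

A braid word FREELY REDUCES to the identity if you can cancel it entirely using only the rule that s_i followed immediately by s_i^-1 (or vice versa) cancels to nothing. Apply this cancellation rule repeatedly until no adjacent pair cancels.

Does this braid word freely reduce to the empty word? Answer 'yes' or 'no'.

Gen 1 (s1): push. Stack: [s1]
Gen 2 (s4): push. Stack: [s1 s4]
Gen 3 (s4^-1): cancels prior s4. Stack: [s1]
Gen 4 (s1^-1): cancels prior s1. Stack: []
Reduced word: (empty)

Answer: yes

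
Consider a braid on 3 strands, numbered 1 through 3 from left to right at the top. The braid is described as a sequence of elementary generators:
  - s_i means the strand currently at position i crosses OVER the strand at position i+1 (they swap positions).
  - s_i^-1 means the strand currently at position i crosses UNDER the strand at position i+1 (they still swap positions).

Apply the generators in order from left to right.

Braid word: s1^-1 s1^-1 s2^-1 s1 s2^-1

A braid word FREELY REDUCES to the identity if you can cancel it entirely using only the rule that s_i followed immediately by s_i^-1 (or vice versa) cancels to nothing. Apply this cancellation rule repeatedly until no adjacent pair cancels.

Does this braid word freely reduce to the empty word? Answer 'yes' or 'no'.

Answer: no

Derivation:
Gen 1 (s1^-1): push. Stack: [s1^-1]
Gen 2 (s1^-1): push. Stack: [s1^-1 s1^-1]
Gen 3 (s2^-1): push. Stack: [s1^-1 s1^-1 s2^-1]
Gen 4 (s1): push. Stack: [s1^-1 s1^-1 s2^-1 s1]
Gen 5 (s2^-1): push. Stack: [s1^-1 s1^-1 s2^-1 s1 s2^-1]
Reduced word: s1^-1 s1^-1 s2^-1 s1 s2^-1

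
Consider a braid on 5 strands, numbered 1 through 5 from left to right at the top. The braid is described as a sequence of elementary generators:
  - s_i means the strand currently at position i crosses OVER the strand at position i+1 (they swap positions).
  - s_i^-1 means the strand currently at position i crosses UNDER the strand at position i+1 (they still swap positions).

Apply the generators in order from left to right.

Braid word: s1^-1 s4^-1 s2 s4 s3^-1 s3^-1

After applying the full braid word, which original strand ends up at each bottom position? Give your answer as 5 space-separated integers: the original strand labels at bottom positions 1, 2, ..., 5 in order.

Answer: 2 3 1 4 5

Derivation:
Gen 1 (s1^-1): strand 1 crosses under strand 2. Perm now: [2 1 3 4 5]
Gen 2 (s4^-1): strand 4 crosses under strand 5. Perm now: [2 1 3 5 4]
Gen 3 (s2): strand 1 crosses over strand 3. Perm now: [2 3 1 5 4]
Gen 4 (s4): strand 5 crosses over strand 4. Perm now: [2 3 1 4 5]
Gen 5 (s3^-1): strand 1 crosses under strand 4. Perm now: [2 3 4 1 5]
Gen 6 (s3^-1): strand 4 crosses under strand 1. Perm now: [2 3 1 4 5]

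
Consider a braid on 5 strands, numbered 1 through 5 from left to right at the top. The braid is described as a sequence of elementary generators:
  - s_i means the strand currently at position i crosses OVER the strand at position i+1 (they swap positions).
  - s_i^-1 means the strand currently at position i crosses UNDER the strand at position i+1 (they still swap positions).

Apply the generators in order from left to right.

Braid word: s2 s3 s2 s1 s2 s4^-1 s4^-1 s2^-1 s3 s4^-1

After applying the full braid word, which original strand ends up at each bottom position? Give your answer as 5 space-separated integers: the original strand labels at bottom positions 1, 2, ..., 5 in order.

Gen 1 (s2): strand 2 crosses over strand 3. Perm now: [1 3 2 4 5]
Gen 2 (s3): strand 2 crosses over strand 4. Perm now: [1 3 4 2 5]
Gen 3 (s2): strand 3 crosses over strand 4. Perm now: [1 4 3 2 5]
Gen 4 (s1): strand 1 crosses over strand 4. Perm now: [4 1 3 2 5]
Gen 5 (s2): strand 1 crosses over strand 3. Perm now: [4 3 1 2 5]
Gen 6 (s4^-1): strand 2 crosses under strand 5. Perm now: [4 3 1 5 2]
Gen 7 (s4^-1): strand 5 crosses under strand 2. Perm now: [4 3 1 2 5]
Gen 8 (s2^-1): strand 3 crosses under strand 1. Perm now: [4 1 3 2 5]
Gen 9 (s3): strand 3 crosses over strand 2. Perm now: [4 1 2 3 5]
Gen 10 (s4^-1): strand 3 crosses under strand 5. Perm now: [4 1 2 5 3]

Answer: 4 1 2 5 3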